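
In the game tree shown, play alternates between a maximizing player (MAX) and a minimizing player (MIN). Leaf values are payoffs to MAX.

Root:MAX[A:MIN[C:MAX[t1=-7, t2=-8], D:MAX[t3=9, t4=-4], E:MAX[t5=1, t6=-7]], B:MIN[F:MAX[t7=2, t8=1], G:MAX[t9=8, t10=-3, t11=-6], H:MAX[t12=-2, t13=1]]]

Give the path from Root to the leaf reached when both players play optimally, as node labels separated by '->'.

C (MAX): max(-7, -8) = -7
D (MAX): max(9, -4) = 9
E (MAX): max(1, -7) = 1
A (MIN): min(-7, 9, 1) = -7
F (MAX): max(2, 1) = 2
G (MAX): max(8, -3, -6) = 8
H (MAX): max(-2, 1) = 1
B (MIN): min(2, 8, 1) = 1
Root (MAX): max(-7, 1) = 1
At Root, MAX picks B (highest: 1).
At B, MIN picks H (lowest: 1).
At H, MAX picks t13 (highest: 1).
Terminal value 1.

Root -> B -> H -> t13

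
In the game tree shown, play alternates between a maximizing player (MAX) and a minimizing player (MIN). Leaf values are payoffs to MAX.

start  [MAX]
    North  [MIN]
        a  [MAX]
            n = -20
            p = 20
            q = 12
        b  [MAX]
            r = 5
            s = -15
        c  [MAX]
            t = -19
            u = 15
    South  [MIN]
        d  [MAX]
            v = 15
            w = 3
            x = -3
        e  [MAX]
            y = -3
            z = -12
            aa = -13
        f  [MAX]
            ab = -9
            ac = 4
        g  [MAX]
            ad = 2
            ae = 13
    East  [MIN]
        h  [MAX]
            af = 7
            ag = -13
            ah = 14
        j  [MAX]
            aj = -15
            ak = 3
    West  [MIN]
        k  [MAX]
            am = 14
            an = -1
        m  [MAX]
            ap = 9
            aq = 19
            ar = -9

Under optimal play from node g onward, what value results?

g (MAX): max(2, 13) = 13

13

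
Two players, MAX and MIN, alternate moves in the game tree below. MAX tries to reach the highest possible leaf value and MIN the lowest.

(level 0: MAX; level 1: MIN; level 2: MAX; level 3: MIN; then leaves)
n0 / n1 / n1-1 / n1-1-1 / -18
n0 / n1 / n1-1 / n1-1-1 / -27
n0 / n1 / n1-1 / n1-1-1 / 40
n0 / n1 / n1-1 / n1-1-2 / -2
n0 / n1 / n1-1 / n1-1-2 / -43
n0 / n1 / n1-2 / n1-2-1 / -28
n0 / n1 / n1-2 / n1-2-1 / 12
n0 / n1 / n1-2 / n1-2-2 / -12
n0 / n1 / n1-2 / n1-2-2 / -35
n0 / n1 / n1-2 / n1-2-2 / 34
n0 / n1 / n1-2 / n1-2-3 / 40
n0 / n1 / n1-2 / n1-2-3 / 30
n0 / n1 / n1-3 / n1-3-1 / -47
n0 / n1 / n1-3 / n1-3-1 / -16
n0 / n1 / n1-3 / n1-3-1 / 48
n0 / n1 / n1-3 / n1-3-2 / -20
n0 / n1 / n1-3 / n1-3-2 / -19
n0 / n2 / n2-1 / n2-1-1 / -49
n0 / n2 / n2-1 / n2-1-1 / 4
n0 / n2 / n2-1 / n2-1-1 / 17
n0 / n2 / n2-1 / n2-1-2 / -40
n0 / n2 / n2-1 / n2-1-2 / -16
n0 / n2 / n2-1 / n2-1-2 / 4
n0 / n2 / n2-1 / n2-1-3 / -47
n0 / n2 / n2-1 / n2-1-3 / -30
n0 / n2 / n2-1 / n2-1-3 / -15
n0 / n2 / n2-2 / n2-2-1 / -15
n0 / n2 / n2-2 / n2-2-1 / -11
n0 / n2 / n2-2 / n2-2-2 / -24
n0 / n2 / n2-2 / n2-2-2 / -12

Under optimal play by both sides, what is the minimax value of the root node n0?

-27

n1-1-1 (MIN): min(-18, -27, 40) = -27
n1-1-2 (MIN): min(-2, -43) = -43
n1-1 (MAX): max(-27, -43) = -27
n1-2-1 (MIN): min(-28, 12) = -28
n1-2-2 (MIN): min(-12, -35, 34) = -35
n1-2-3 (MIN): min(40, 30) = 30
n1-2 (MAX): max(-28, -35, 30) = 30
n1-3-1 (MIN): min(-47, -16, 48) = -47
n1-3-2 (MIN): min(-20, -19) = -20
n1-3 (MAX): max(-47, -20) = -20
n1 (MIN): min(-27, 30, -20) = -27
n2-1-1 (MIN): min(-49, 4, 17) = -49
n2-1-2 (MIN): min(-40, -16, 4) = -40
n2-1-3 (MIN): min(-47, -30, -15) = -47
n2-1 (MAX): max(-49, -40, -47) = -40
n2-2-1 (MIN): min(-15, -11) = -15
n2-2-2 (MIN): min(-24, -12) = -24
n2-2 (MAX): max(-15, -24) = -15
n2 (MIN): min(-40, -15) = -40
n0 (MAX): max(-27, -40) = -27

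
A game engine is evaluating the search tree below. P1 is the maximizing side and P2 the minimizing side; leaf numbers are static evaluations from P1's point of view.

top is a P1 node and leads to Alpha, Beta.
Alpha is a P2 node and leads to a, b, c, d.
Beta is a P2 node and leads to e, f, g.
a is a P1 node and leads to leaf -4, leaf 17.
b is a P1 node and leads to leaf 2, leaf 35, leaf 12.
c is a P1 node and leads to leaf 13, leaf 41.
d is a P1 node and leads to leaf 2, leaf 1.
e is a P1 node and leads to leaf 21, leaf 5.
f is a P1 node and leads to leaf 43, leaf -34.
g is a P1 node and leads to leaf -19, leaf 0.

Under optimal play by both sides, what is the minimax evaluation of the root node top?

a (P1): max(-4, 17) = 17
b (P1): max(2, 35, 12) = 35
c (P1): max(13, 41) = 41
d (P1): max(2, 1) = 2
Alpha (P2): min(17, 35, 41, 2) = 2
e (P1): max(21, 5) = 21
f (P1): max(43, -34) = 43
g (P1): max(-19, 0) = 0
Beta (P2): min(21, 43, 0) = 0
top (P1): max(2, 0) = 2

2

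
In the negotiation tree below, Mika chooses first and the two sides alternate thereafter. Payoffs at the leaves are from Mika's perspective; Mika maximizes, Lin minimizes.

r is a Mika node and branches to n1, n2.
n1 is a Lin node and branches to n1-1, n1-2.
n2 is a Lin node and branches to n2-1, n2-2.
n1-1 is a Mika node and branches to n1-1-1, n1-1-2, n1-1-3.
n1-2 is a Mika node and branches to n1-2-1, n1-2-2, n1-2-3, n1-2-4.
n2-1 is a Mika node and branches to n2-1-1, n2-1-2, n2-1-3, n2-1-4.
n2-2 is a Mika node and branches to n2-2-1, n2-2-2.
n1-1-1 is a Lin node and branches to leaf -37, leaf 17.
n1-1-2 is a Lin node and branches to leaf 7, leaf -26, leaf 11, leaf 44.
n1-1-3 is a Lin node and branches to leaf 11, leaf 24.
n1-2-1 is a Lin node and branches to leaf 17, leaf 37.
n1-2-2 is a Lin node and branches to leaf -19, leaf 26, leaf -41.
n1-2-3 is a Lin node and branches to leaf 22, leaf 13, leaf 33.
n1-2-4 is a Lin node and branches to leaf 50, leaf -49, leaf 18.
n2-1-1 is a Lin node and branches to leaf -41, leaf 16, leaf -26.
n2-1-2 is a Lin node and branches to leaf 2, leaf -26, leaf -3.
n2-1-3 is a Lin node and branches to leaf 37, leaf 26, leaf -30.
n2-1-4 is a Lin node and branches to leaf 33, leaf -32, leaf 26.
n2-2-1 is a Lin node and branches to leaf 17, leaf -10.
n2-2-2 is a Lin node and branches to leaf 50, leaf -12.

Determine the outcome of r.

11

n1-1-1 (Lin): min(-37, 17) = -37
n1-1-2 (Lin): min(7, -26, 11, 44) = -26
n1-1-3 (Lin): min(11, 24) = 11
n1-1 (Mika): max(-37, -26, 11) = 11
n1-2-1 (Lin): min(17, 37) = 17
n1-2-2 (Lin): min(-19, 26, -41) = -41
n1-2-3 (Lin): min(22, 13, 33) = 13
n1-2-4 (Lin): min(50, -49, 18) = -49
n1-2 (Mika): max(17, -41, 13, -49) = 17
n1 (Lin): min(11, 17) = 11
n2-1-1 (Lin): min(-41, 16, -26) = -41
n2-1-2 (Lin): min(2, -26, -3) = -26
n2-1-3 (Lin): min(37, 26, -30) = -30
n2-1-4 (Lin): min(33, -32, 26) = -32
n2-1 (Mika): max(-41, -26, -30, -32) = -26
n2-2-1 (Lin): min(17, -10) = -10
n2-2-2 (Lin): min(50, -12) = -12
n2-2 (Mika): max(-10, -12) = -10
n2 (Lin): min(-26, -10) = -26
r (Mika): max(11, -26) = 11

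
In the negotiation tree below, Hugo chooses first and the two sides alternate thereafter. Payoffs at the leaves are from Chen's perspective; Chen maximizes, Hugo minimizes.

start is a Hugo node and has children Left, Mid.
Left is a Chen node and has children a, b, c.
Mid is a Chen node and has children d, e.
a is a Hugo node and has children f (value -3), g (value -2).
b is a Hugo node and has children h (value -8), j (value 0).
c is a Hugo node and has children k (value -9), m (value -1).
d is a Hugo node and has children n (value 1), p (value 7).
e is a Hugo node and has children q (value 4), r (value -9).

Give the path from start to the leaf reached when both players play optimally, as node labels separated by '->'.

start -> Left -> a -> f

a (Hugo): min(-3, -2) = -3
b (Hugo): min(-8, 0) = -8
c (Hugo): min(-9, -1) = -9
Left (Chen): max(-3, -8, -9) = -3
d (Hugo): min(1, 7) = 1
e (Hugo): min(4, -9) = -9
Mid (Chen): max(1, -9) = 1
start (Hugo): min(-3, 1) = -3
At start, Hugo picks Left (lowest: -3).
At Left, Chen picks a (highest: -3).
At a, Hugo picks f (lowest: -3).
Terminal value -3.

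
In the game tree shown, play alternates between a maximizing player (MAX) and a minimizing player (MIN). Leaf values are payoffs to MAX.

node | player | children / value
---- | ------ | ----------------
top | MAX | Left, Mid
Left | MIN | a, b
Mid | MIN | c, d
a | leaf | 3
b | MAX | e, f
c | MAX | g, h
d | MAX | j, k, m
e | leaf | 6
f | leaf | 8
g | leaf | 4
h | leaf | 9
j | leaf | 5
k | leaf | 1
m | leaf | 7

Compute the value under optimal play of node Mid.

c (MAX): max(4, 9) = 9
d (MAX): max(5, 1, 7) = 7
Mid (MIN): min(9, 7) = 7

7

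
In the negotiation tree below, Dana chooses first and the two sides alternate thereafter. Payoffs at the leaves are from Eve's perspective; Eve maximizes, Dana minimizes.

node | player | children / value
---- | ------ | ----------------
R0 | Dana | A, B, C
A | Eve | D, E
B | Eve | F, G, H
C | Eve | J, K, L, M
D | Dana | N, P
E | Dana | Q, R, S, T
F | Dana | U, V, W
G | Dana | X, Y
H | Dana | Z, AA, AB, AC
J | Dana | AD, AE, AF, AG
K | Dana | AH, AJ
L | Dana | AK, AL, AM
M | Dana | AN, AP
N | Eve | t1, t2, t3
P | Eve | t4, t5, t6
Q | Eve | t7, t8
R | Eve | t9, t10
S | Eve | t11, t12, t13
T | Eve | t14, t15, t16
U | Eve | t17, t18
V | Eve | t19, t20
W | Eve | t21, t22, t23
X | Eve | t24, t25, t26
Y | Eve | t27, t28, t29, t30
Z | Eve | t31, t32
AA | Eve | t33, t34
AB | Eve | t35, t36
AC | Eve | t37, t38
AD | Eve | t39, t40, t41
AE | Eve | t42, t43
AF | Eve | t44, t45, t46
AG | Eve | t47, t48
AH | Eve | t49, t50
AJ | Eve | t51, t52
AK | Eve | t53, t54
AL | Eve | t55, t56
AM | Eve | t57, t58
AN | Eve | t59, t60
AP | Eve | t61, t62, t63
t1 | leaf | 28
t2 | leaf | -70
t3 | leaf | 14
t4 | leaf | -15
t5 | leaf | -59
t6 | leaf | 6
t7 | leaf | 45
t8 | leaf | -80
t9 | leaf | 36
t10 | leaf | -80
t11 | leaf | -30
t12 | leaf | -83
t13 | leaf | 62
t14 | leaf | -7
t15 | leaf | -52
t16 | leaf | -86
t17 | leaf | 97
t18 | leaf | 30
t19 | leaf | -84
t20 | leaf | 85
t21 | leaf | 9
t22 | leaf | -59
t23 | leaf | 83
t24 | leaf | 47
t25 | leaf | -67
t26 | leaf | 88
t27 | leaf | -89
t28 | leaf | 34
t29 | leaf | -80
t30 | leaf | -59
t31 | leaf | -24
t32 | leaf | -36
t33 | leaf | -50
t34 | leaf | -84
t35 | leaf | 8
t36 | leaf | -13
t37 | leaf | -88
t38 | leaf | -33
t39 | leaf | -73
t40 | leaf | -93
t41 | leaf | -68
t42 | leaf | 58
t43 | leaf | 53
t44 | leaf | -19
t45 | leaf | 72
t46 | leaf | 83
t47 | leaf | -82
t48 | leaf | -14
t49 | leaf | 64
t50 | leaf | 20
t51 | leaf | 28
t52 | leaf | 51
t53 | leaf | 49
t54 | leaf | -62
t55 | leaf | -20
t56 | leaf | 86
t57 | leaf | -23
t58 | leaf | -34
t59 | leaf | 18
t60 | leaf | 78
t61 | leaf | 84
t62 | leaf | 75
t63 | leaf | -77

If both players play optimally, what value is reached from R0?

N (Eve): max(28, -70, 14) = 28
P (Eve): max(-15, -59, 6) = 6
D (Dana): min(28, 6) = 6
Q (Eve): max(45, -80) = 45
R (Eve): max(36, -80) = 36
S (Eve): max(-30, -83, 62) = 62
T (Eve): max(-7, -52, -86) = -7
E (Dana): min(45, 36, 62, -7) = -7
A (Eve): max(6, -7) = 6
U (Eve): max(97, 30) = 97
V (Eve): max(-84, 85) = 85
W (Eve): max(9, -59, 83) = 83
F (Dana): min(97, 85, 83) = 83
X (Eve): max(47, -67, 88) = 88
Y (Eve): max(-89, 34, -80, -59) = 34
G (Dana): min(88, 34) = 34
Z (Eve): max(-24, -36) = -24
AA (Eve): max(-50, -84) = -50
AB (Eve): max(8, -13) = 8
AC (Eve): max(-88, -33) = -33
H (Dana): min(-24, -50, 8, -33) = -50
B (Eve): max(83, 34, -50) = 83
AD (Eve): max(-73, -93, -68) = -68
AE (Eve): max(58, 53) = 58
AF (Eve): max(-19, 72, 83) = 83
AG (Eve): max(-82, -14) = -14
J (Dana): min(-68, 58, 83, -14) = -68
AH (Eve): max(64, 20) = 64
AJ (Eve): max(28, 51) = 51
K (Dana): min(64, 51) = 51
AK (Eve): max(49, -62) = 49
AL (Eve): max(-20, 86) = 86
AM (Eve): max(-23, -34) = -23
L (Dana): min(49, 86, -23) = -23
AN (Eve): max(18, 78) = 78
AP (Eve): max(84, 75, -77) = 84
M (Dana): min(78, 84) = 78
C (Eve): max(-68, 51, -23, 78) = 78
R0 (Dana): min(6, 83, 78) = 6

6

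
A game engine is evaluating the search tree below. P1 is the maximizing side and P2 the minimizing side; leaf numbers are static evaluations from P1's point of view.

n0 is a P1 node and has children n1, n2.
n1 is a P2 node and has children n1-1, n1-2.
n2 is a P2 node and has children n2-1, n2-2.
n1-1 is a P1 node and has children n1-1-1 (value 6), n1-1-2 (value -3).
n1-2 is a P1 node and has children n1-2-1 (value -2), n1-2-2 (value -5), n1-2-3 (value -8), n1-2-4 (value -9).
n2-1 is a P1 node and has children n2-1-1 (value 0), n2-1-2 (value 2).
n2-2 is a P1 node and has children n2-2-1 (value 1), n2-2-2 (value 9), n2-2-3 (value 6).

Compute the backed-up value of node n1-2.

-2

n1-2 (P1): max(-2, -5, -8, -9) = -2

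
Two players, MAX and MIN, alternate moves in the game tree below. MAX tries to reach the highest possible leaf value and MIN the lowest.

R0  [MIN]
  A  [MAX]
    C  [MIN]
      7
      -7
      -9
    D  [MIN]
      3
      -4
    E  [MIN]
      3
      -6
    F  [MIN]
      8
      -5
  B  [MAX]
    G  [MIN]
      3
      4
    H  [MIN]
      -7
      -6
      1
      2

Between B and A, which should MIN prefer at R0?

G (MIN): min(3, 4) = 3
H (MIN): min(-7, -6, 1, 2) = -7
B (MAX): max(3, -7) = 3
C (MIN): min(7, -7, -9) = -9
D (MIN): min(3, -4) = -4
E (MIN): min(3, -6) = -6
F (MIN): min(8, -5) = -5
A (MAX): max(-9, -4, -6, -5) = -4
MIN prefers the lower value; B=3, A=-4. A is better since -4 < 3.

A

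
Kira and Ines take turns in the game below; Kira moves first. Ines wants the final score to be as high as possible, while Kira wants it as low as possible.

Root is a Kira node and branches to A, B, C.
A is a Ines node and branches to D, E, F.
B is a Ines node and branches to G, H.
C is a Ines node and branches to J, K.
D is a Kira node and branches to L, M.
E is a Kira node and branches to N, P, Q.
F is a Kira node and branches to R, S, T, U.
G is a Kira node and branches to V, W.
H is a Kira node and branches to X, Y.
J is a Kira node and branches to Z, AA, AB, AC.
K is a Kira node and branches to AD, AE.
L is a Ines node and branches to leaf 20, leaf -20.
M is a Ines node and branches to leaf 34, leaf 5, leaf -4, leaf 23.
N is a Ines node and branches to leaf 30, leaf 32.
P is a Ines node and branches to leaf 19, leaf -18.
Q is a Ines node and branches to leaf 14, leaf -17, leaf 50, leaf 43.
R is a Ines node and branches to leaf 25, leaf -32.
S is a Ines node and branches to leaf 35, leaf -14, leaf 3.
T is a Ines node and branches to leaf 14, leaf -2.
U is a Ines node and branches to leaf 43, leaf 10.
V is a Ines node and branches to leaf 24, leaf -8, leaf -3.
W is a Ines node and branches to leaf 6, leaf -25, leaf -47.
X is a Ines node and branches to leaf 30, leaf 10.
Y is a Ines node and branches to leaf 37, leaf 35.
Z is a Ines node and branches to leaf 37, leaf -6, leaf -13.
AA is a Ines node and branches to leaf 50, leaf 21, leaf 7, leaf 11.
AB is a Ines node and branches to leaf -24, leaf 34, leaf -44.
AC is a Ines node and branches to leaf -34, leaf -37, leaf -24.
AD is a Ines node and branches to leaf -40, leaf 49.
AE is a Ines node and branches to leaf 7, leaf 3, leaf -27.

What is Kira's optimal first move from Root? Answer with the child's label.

L (Ines): max(20, -20) = 20
M (Ines): max(34, 5, -4, 23) = 34
D (Kira): min(20, 34) = 20
N (Ines): max(30, 32) = 32
P (Ines): max(19, -18) = 19
Q (Ines): max(14, -17, 50, 43) = 50
E (Kira): min(32, 19, 50) = 19
R (Ines): max(25, -32) = 25
S (Ines): max(35, -14, 3) = 35
T (Ines): max(14, -2) = 14
U (Ines): max(43, 10) = 43
F (Kira): min(25, 35, 14, 43) = 14
A (Ines): max(20, 19, 14) = 20
V (Ines): max(24, -8, -3) = 24
W (Ines): max(6, -25, -47) = 6
G (Kira): min(24, 6) = 6
X (Ines): max(30, 10) = 30
Y (Ines): max(37, 35) = 37
H (Kira): min(30, 37) = 30
B (Ines): max(6, 30) = 30
Z (Ines): max(37, -6, -13) = 37
AA (Ines): max(50, 21, 7, 11) = 50
AB (Ines): max(-24, 34, -44) = 34
AC (Ines): max(-34, -37, -24) = -24
J (Kira): min(37, 50, 34, -24) = -24
AD (Ines): max(-40, 49) = 49
AE (Ines): max(7, 3, -27) = 7
K (Kira): min(49, 7) = 7
C (Ines): max(-24, 7) = 7
Root (Kira): min(20, 30, 7) = 7
Kira at Root wants the lowest of {A=20, B=30, C=7}, so chooses C.

C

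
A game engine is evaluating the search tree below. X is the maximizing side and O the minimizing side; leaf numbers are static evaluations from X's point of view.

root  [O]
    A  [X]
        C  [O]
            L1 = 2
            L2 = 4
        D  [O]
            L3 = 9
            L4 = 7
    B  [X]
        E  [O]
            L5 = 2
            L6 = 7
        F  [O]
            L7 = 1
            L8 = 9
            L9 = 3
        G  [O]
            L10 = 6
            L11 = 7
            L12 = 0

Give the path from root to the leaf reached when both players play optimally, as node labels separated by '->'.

root -> B -> E -> L5

C (O): min(2, 4) = 2
D (O): min(9, 7) = 7
A (X): max(2, 7) = 7
E (O): min(2, 7) = 2
F (O): min(1, 9, 3) = 1
G (O): min(6, 7, 0) = 0
B (X): max(2, 1, 0) = 2
root (O): min(7, 2) = 2
At root, O picks B (lowest: 2).
At B, X picks E (highest: 2).
At E, O picks L5 (lowest: 2).
Terminal value 2.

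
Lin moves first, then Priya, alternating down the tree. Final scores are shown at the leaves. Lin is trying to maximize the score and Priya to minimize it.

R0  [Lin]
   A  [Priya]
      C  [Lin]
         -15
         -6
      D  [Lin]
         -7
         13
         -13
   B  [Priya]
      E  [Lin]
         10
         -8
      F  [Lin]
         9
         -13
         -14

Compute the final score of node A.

C (Lin): max(-15, -6) = -6
D (Lin): max(-7, 13, -13) = 13
A (Priya): min(-6, 13) = -6

-6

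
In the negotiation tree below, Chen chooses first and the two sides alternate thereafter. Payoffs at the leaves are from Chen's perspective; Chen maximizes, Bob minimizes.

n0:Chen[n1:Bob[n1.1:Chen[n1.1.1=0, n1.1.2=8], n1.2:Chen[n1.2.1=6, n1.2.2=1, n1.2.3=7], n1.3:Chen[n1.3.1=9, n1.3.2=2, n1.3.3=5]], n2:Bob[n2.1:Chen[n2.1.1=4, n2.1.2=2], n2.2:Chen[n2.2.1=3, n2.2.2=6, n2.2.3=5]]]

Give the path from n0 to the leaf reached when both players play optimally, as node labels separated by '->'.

n1.1 (Chen): max(0, 8) = 8
n1.2 (Chen): max(6, 1, 7) = 7
n1.3 (Chen): max(9, 2, 5) = 9
n1 (Bob): min(8, 7, 9) = 7
n2.1 (Chen): max(4, 2) = 4
n2.2 (Chen): max(3, 6, 5) = 6
n2 (Bob): min(4, 6) = 4
n0 (Chen): max(7, 4) = 7
At n0, Chen picks n1 (highest: 7).
At n1, Bob picks n1.2 (lowest: 7).
At n1.2, Chen picks n1.2.3 (highest: 7).
Terminal value 7.

n0 -> n1 -> n1.2 -> n1.2.3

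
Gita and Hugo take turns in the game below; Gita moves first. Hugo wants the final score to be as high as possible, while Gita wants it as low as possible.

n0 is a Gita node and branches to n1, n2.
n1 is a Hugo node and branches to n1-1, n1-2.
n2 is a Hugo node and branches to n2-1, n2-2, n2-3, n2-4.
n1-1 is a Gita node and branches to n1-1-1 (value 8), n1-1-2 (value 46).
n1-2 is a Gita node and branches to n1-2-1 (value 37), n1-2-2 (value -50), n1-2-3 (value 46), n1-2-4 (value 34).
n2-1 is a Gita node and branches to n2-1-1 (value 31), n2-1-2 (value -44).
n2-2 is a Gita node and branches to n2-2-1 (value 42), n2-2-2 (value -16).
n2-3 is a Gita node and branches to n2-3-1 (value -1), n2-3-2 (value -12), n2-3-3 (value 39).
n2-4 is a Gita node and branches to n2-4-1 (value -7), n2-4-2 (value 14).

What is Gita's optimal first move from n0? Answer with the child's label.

n2

n1-1 (Gita): min(8, 46) = 8
n1-2 (Gita): min(37, -50, 46, 34) = -50
n1 (Hugo): max(8, -50) = 8
n2-1 (Gita): min(31, -44) = -44
n2-2 (Gita): min(42, -16) = -16
n2-3 (Gita): min(-1, -12, 39) = -12
n2-4 (Gita): min(-7, 14) = -7
n2 (Hugo): max(-44, -16, -12, -7) = -7
n0 (Gita): min(8, -7) = -7
Gita at n0 wants the lowest of {n1=8, n2=-7}, so chooses n2.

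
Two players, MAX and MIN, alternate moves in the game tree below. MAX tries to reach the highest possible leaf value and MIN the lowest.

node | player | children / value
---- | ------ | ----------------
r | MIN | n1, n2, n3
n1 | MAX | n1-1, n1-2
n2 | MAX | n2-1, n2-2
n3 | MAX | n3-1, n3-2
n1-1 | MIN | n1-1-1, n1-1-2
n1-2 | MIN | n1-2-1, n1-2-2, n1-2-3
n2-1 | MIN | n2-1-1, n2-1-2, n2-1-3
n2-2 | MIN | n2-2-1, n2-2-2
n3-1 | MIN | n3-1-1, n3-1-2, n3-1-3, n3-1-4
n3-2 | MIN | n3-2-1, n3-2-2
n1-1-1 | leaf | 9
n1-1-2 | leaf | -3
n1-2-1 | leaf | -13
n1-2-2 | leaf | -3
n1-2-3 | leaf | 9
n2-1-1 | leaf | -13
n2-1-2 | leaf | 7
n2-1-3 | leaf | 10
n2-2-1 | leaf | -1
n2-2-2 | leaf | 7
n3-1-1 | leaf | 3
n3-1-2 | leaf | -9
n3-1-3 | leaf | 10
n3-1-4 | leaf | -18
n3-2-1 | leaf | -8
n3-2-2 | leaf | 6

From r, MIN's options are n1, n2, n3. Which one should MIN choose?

n3

n1-1 (MIN): min(9, -3) = -3
n1-2 (MIN): min(-13, -3, 9) = -13
n1 (MAX): max(-3, -13) = -3
n2-1 (MIN): min(-13, 7, 10) = -13
n2-2 (MIN): min(-1, 7) = -1
n2 (MAX): max(-13, -1) = -1
n3-1 (MIN): min(3, -9, 10, -18) = -18
n3-2 (MIN): min(-8, 6) = -8
n3 (MAX): max(-18, -8) = -8
r (MIN): min(-3, -1, -8) = -8
MIN at r wants the lowest of {n1=-3, n2=-1, n3=-8}, so chooses n3.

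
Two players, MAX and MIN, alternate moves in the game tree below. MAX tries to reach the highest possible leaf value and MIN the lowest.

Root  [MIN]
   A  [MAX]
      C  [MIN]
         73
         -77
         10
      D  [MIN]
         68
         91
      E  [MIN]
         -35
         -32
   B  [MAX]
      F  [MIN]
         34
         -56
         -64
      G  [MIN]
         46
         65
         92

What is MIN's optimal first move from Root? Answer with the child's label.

C (MIN): min(73, -77, 10) = -77
D (MIN): min(68, 91) = 68
E (MIN): min(-35, -32) = -35
A (MAX): max(-77, 68, -35) = 68
F (MIN): min(34, -56, -64) = -64
G (MIN): min(46, 65, 92) = 46
B (MAX): max(-64, 46) = 46
Root (MIN): min(68, 46) = 46
MIN at Root wants the lowest of {A=68, B=46}, so chooses B.

B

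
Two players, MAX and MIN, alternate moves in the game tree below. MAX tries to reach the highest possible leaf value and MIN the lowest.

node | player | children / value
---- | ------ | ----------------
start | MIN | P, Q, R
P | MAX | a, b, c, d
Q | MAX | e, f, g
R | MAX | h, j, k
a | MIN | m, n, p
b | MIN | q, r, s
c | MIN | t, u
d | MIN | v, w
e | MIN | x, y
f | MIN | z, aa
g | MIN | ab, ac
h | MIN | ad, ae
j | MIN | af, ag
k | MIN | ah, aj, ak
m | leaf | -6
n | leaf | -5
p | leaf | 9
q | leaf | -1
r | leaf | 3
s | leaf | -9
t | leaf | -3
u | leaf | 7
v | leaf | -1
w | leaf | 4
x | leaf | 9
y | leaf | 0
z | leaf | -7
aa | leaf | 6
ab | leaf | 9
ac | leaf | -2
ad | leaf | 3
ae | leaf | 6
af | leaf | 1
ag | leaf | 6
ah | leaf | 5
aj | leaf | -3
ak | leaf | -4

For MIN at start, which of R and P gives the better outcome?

h (MIN): min(3, 6) = 3
j (MIN): min(1, 6) = 1
k (MIN): min(5, -3, -4) = -4
R (MAX): max(3, 1, -4) = 3
a (MIN): min(-6, -5, 9) = -6
b (MIN): min(-1, 3, -9) = -9
c (MIN): min(-3, 7) = -3
d (MIN): min(-1, 4) = -1
P (MAX): max(-6, -9, -3, -1) = -1
MIN prefers the lower value; R=3, P=-1. P is better since -1 < 3.

P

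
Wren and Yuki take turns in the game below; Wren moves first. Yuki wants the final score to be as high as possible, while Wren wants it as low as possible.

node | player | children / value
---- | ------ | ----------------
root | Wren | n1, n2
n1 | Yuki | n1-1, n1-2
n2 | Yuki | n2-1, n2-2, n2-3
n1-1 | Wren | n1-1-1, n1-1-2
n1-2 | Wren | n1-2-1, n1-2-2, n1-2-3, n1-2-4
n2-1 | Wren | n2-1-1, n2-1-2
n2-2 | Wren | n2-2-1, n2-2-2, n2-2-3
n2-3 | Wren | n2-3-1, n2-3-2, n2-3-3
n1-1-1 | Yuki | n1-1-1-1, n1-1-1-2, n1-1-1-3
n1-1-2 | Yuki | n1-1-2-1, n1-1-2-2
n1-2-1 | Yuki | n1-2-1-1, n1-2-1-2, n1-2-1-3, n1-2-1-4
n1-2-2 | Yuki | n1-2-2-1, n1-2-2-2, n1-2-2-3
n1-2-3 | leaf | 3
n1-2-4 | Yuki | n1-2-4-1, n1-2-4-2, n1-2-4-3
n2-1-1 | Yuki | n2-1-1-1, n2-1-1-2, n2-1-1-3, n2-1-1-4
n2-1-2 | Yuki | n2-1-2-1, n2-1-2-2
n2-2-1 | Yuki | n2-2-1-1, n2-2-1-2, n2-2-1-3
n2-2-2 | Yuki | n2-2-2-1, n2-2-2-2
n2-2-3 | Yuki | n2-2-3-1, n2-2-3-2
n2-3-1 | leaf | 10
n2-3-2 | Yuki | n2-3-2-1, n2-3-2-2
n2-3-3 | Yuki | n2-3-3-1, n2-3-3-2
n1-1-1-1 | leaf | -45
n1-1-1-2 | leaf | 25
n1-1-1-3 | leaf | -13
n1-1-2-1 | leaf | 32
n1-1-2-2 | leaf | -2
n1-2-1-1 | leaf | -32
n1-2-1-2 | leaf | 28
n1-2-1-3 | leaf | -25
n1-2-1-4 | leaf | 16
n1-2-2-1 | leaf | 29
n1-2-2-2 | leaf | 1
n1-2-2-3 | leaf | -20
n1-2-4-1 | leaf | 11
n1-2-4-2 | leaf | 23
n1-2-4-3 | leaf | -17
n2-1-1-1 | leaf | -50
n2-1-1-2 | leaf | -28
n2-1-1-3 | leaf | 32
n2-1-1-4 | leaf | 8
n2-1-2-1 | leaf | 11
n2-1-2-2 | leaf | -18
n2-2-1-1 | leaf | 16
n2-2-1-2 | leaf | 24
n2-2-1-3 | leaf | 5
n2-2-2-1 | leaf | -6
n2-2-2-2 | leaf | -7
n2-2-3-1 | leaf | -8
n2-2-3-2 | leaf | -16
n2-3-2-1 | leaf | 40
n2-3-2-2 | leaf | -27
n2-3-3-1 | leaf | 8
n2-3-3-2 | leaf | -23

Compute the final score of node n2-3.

n2-3-2 (Yuki): max(40, -27) = 40
n2-3-3 (Yuki): max(8, -23) = 8
n2-3 (Wren): min(10, 40, 8) = 8

8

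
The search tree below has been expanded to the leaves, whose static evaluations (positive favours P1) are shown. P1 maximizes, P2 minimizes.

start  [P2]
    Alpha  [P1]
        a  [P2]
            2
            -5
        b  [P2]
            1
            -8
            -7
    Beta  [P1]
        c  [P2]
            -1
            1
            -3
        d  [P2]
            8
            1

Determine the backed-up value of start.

-5

a (P2): min(2, -5) = -5
b (P2): min(1, -8, -7) = -8
Alpha (P1): max(-5, -8) = -5
c (P2): min(-1, 1, -3) = -3
d (P2): min(8, 1) = 1
Beta (P1): max(-3, 1) = 1
start (P2): min(-5, 1) = -5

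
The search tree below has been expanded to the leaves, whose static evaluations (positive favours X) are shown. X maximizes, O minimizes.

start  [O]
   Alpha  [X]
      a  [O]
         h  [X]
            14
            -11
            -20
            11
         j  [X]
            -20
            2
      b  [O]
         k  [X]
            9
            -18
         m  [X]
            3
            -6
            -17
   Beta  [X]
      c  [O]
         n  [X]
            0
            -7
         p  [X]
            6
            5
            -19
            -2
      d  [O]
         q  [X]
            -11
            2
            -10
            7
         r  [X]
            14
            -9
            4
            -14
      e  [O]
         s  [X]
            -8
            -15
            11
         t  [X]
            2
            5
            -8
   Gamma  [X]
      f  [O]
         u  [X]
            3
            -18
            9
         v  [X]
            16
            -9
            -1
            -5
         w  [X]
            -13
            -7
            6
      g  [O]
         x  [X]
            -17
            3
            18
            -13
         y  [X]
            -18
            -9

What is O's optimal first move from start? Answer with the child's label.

Alpha

h (X): max(14, -11, -20, 11) = 14
j (X): max(-20, 2) = 2
a (O): min(14, 2) = 2
k (X): max(9, -18) = 9
m (X): max(3, -6, -17) = 3
b (O): min(9, 3) = 3
Alpha (X): max(2, 3) = 3
n (X): max(0, -7) = 0
p (X): max(6, 5, -19, -2) = 6
c (O): min(0, 6) = 0
q (X): max(-11, 2, -10, 7) = 7
r (X): max(14, -9, 4, -14) = 14
d (O): min(7, 14) = 7
s (X): max(-8, -15, 11) = 11
t (X): max(2, 5, -8) = 5
e (O): min(11, 5) = 5
Beta (X): max(0, 7, 5) = 7
u (X): max(3, -18, 9) = 9
v (X): max(16, -9, -1, -5) = 16
w (X): max(-13, -7, 6) = 6
f (O): min(9, 16, 6) = 6
x (X): max(-17, 3, 18, -13) = 18
y (X): max(-18, -9) = -9
g (O): min(18, -9) = -9
Gamma (X): max(6, -9) = 6
start (O): min(3, 7, 6) = 3
O at start wants the lowest of {Alpha=3, Beta=7, Gamma=6}, so chooses Alpha.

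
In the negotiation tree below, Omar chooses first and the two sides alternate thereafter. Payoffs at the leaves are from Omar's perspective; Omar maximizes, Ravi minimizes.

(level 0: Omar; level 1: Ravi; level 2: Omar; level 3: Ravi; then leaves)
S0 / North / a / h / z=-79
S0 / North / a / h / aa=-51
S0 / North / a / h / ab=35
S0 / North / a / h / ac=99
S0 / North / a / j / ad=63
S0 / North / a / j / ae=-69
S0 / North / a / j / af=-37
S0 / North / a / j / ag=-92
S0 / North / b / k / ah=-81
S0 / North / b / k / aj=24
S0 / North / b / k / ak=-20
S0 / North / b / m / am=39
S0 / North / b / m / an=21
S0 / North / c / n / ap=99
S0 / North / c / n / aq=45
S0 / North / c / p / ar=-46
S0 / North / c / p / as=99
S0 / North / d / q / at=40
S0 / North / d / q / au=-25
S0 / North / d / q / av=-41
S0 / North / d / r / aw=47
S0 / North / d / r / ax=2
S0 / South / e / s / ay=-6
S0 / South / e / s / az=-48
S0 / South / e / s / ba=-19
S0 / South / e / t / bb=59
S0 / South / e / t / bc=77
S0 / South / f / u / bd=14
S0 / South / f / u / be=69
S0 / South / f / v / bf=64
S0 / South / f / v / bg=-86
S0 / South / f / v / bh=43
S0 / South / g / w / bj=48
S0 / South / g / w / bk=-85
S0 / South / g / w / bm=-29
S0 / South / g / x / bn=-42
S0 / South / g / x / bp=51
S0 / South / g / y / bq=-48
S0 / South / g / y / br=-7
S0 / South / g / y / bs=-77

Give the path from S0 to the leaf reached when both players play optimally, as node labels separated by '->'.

S0 -> South -> g -> x -> bn

h (Ravi): min(-79, -51, 35, 99) = -79
j (Ravi): min(63, -69, -37, -92) = -92
a (Omar): max(-79, -92) = -79
k (Ravi): min(-81, 24, -20) = -81
m (Ravi): min(39, 21) = 21
b (Omar): max(-81, 21) = 21
n (Ravi): min(99, 45) = 45
p (Ravi): min(-46, 99) = -46
c (Omar): max(45, -46) = 45
q (Ravi): min(40, -25, -41) = -41
r (Ravi): min(47, 2) = 2
d (Omar): max(-41, 2) = 2
North (Ravi): min(-79, 21, 45, 2) = -79
s (Ravi): min(-6, -48, -19) = -48
t (Ravi): min(59, 77) = 59
e (Omar): max(-48, 59) = 59
u (Ravi): min(14, 69) = 14
v (Ravi): min(64, -86, 43) = -86
f (Omar): max(14, -86) = 14
w (Ravi): min(48, -85, -29) = -85
x (Ravi): min(-42, 51) = -42
y (Ravi): min(-48, -7, -77) = -77
g (Omar): max(-85, -42, -77) = -42
South (Ravi): min(59, 14, -42) = -42
S0 (Omar): max(-79, -42) = -42
At S0, Omar picks South (highest: -42).
At South, Ravi picks g (lowest: -42).
At g, Omar picks x (highest: -42).
At x, Ravi picks bn (lowest: -42).
Terminal value -42.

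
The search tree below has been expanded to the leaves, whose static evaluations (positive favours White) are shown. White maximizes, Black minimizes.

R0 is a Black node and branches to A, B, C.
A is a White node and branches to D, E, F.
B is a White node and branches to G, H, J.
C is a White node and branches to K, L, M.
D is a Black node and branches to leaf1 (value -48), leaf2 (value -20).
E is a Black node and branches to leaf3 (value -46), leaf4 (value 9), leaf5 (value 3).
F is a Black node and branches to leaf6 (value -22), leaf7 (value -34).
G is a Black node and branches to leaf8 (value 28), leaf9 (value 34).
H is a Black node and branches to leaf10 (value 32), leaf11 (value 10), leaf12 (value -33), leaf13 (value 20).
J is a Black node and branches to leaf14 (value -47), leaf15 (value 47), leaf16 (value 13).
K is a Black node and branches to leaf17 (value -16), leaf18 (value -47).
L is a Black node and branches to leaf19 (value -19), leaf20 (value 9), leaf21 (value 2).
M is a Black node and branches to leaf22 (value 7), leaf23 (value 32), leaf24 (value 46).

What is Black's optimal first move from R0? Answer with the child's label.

A

D (Black): min(-48, -20) = -48
E (Black): min(-46, 9, 3) = -46
F (Black): min(-22, -34) = -34
A (White): max(-48, -46, -34) = -34
G (Black): min(28, 34) = 28
H (Black): min(32, 10, -33, 20) = -33
J (Black): min(-47, 47, 13) = -47
B (White): max(28, -33, -47) = 28
K (Black): min(-16, -47) = -47
L (Black): min(-19, 9, 2) = -19
M (Black): min(7, 32, 46) = 7
C (White): max(-47, -19, 7) = 7
R0 (Black): min(-34, 28, 7) = -34
Black at R0 wants the lowest of {A=-34, B=28, C=7}, so chooses A.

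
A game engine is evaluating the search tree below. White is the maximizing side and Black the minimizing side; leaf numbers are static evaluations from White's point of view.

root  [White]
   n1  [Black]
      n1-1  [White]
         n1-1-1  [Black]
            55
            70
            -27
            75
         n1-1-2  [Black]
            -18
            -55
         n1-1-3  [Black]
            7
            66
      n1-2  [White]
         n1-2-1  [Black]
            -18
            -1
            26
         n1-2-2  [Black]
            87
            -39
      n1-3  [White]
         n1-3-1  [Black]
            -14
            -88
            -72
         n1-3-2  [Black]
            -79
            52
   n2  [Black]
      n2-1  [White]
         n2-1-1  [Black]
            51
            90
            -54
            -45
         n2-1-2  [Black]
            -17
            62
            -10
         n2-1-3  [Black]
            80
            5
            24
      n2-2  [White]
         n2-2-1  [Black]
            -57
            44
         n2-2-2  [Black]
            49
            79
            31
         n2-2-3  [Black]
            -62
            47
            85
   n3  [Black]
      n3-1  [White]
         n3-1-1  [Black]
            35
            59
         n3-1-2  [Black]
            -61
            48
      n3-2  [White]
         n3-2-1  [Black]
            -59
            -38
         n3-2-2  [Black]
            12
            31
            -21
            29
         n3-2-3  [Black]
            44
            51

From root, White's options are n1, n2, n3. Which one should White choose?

n1-1-1 (Black): min(55, 70, -27, 75) = -27
n1-1-2 (Black): min(-18, -55) = -55
n1-1-3 (Black): min(7, 66) = 7
n1-1 (White): max(-27, -55, 7) = 7
n1-2-1 (Black): min(-18, -1, 26) = -18
n1-2-2 (Black): min(87, -39) = -39
n1-2 (White): max(-18, -39) = -18
n1-3-1 (Black): min(-14, -88, -72) = -88
n1-3-2 (Black): min(-79, 52) = -79
n1-3 (White): max(-88, -79) = -79
n1 (Black): min(7, -18, -79) = -79
n2-1-1 (Black): min(51, 90, -54, -45) = -54
n2-1-2 (Black): min(-17, 62, -10) = -17
n2-1-3 (Black): min(80, 5, 24) = 5
n2-1 (White): max(-54, -17, 5) = 5
n2-2-1 (Black): min(-57, 44) = -57
n2-2-2 (Black): min(49, 79, 31) = 31
n2-2-3 (Black): min(-62, 47, 85) = -62
n2-2 (White): max(-57, 31, -62) = 31
n2 (Black): min(5, 31) = 5
n3-1-1 (Black): min(35, 59) = 35
n3-1-2 (Black): min(-61, 48) = -61
n3-1 (White): max(35, -61) = 35
n3-2-1 (Black): min(-59, -38) = -59
n3-2-2 (Black): min(12, 31, -21, 29) = -21
n3-2-3 (Black): min(44, 51) = 44
n3-2 (White): max(-59, -21, 44) = 44
n3 (Black): min(35, 44) = 35
root (White): max(-79, 5, 35) = 35
White at root wants the highest of {n1=-79, n2=5, n3=35}, so chooses n3.

n3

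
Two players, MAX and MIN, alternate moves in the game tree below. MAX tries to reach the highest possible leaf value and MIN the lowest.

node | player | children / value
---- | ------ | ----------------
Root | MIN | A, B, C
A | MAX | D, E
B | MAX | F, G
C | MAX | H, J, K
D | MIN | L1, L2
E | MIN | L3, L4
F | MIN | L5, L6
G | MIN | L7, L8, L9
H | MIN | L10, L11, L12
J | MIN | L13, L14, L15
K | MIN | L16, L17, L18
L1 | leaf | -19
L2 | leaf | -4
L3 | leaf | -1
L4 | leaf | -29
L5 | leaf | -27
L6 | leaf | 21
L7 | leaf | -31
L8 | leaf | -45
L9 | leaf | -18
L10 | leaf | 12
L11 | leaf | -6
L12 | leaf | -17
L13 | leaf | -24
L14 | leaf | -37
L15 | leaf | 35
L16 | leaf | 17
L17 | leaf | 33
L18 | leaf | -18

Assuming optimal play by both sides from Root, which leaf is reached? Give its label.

D (MIN): min(-19, -4) = -19
E (MIN): min(-1, -29) = -29
A (MAX): max(-19, -29) = -19
F (MIN): min(-27, 21) = -27
G (MIN): min(-31, -45, -18) = -45
B (MAX): max(-27, -45) = -27
H (MIN): min(12, -6, -17) = -17
J (MIN): min(-24, -37, 35) = -37
K (MIN): min(17, 33, -18) = -18
C (MAX): max(-17, -37, -18) = -17
Root (MIN): min(-19, -27, -17) = -27
At Root, MIN picks B (lowest: -27).
At B, MAX picks F (highest: -27).
At F, MIN picks L5 (lowest: -27).
Terminal value -27.

L5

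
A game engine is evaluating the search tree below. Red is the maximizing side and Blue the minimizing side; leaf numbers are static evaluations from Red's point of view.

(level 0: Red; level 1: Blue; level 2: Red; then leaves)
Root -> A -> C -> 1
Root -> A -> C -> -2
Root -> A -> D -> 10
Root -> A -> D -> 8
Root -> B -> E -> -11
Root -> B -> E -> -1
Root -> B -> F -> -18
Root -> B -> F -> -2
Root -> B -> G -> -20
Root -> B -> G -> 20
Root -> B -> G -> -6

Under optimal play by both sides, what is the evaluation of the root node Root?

1

C (Red): max(1, -2) = 1
D (Red): max(10, 8) = 10
A (Blue): min(1, 10) = 1
E (Red): max(-11, -1) = -1
F (Red): max(-18, -2) = -2
G (Red): max(-20, 20, -6) = 20
B (Blue): min(-1, -2, 20) = -2
Root (Red): max(1, -2) = 1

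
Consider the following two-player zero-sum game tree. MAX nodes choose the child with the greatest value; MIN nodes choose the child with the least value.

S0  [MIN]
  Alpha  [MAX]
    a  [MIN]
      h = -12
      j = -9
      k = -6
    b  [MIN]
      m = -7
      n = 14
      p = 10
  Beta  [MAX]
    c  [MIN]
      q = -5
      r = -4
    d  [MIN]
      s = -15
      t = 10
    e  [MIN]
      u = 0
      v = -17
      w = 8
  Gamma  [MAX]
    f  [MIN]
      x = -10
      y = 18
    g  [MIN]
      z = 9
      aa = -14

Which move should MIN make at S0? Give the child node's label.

Gamma

a (MIN): min(-12, -9, -6) = -12
b (MIN): min(-7, 14, 10) = -7
Alpha (MAX): max(-12, -7) = -7
c (MIN): min(-5, -4) = -5
d (MIN): min(-15, 10) = -15
e (MIN): min(0, -17, 8) = -17
Beta (MAX): max(-5, -15, -17) = -5
f (MIN): min(-10, 18) = -10
g (MIN): min(9, -14) = -14
Gamma (MAX): max(-10, -14) = -10
S0 (MIN): min(-7, -5, -10) = -10
MIN at S0 wants the lowest of {Alpha=-7, Beta=-5, Gamma=-10}, so chooses Gamma.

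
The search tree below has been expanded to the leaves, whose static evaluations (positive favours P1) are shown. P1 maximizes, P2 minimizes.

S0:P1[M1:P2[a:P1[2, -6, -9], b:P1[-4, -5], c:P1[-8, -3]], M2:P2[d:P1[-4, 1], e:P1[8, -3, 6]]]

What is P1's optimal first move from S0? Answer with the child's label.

a (P1): max(2, -6, -9) = 2
b (P1): max(-4, -5) = -4
c (P1): max(-8, -3) = -3
M1 (P2): min(2, -4, -3) = -4
d (P1): max(-4, 1) = 1
e (P1): max(8, -3, 6) = 8
M2 (P2): min(1, 8) = 1
S0 (P1): max(-4, 1) = 1
P1 at S0 wants the highest of {M1=-4, M2=1}, so chooses M2.

M2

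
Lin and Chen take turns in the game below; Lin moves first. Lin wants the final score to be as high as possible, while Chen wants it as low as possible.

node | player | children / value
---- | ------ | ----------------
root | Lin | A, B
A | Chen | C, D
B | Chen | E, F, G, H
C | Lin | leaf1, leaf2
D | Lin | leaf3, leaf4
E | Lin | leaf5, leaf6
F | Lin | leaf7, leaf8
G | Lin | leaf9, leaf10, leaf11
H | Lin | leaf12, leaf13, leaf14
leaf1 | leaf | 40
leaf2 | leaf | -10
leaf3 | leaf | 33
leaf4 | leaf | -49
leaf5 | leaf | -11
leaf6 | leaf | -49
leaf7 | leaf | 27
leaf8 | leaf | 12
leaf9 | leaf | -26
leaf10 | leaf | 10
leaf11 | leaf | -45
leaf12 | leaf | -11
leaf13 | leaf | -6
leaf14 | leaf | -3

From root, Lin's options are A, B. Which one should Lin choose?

A

C (Lin): max(40, -10) = 40
D (Lin): max(33, -49) = 33
A (Chen): min(40, 33) = 33
E (Lin): max(-11, -49) = -11
F (Lin): max(27, 12) = 27
G (Lin): max(-26, 10, -45) = 10
H (Lin): max(-11, -6, -3) = -3
B (Chen): min(-11, 27, 10, -3) = -11
root (Lin): max(33, -11) = 33
Lin at root wants the highest of {A=33, B=-11}, so chooses A.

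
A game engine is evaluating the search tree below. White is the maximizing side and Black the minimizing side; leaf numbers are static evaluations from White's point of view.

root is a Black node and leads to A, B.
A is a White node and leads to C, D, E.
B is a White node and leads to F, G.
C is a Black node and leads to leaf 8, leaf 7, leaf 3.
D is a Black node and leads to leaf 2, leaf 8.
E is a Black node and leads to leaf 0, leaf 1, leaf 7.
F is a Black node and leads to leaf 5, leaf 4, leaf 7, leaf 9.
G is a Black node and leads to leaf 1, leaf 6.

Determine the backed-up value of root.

3

C (Black): min(8, 7, 3) = 3
D (Black): min(2, 8) = 2
E (Black): min(0, 1, 7) = 0
A (White): max(3, 2, 0) = 3
F (Black): min(5, 4, 7, 9) = 4
G (Black): min(1, 6) = 1
B (White): max(4, 1) = 4
root (Black): min(3, 4) = 3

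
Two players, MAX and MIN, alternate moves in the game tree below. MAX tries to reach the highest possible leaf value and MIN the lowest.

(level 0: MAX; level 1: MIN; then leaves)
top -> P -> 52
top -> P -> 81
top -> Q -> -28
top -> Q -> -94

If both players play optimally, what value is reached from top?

P (MIN): min(52, 81) = 52
Q (MIN): min(-28, -94) = -94
top (MAX): max(52, -94) = 52

52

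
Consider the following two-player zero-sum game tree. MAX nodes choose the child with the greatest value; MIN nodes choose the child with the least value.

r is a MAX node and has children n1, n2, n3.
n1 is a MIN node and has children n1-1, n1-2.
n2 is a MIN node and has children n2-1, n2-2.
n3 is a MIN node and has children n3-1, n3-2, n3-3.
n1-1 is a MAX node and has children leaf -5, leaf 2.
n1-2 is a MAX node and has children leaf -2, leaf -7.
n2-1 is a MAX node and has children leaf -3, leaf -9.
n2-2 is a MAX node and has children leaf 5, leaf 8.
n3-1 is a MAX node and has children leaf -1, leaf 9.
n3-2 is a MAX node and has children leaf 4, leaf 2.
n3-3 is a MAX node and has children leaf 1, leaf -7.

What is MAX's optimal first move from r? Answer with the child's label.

n1-1 (MAX): max(-5, 2) = 2
n1-2 (MAX): max(-2, -7) = -2
n1 (MIN): min(2, -2) = -2
n2-1 (MAX): max(-3, -9) = -3
n2-2 (MAX): max(5, 8) = 8
n2 (MIN): min(-3, 8) = -3
n3-1 (MAX): max(-1, 9) = 9
n3-2 (MAX): max(4, 2) = 4
n3-3 (MAX): max(1, -7) = 1
n3 (MIN): min(9, 4, 1) = 1
r (MAX): max(-2, -3, 1) = 1
MAX at r wants the highest of {n1=-2, n2=-3, n3=1}, so chooses n3.

n3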